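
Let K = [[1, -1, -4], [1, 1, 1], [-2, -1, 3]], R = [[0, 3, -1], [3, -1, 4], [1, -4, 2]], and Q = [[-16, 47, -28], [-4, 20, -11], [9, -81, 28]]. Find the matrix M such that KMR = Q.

M = K⁻¹QR⁻¹ (apply K⁻¹ on the left and R⁻¹ on the right).
K has determinant 5; K⁻¹ = [[4/5, 7/5, 3/5], [-1, -1, -1], [1/5, 3/5, 2/5]].
R has determinant 5; R⁻¹ = [[14/5, -2/5, 11/5], [-2/5, 1/5, -3/5], [-11/5, 3/5, -9/5]].
K⁻¹Q = [[-13, 17, -21], [11, 14, 11], [-2, -11, -1]].
M = (K⁻¹Q)R⁻¹ = [[3, -4, -1], [1, 5, -4], [1, -2, 4]].

M = [[3, -4, -1], [1, 5, -4], [1, -2, 4]]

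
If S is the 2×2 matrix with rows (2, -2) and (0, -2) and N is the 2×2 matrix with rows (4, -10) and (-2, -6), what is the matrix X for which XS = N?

X = [[2, 3], [-1, 4]]

Right-multiplying both sides by S⁻¹ gives X = NS⁻¹.
det S = -4; the adjugate gives S⁻¹ = [[1/2, -1/2], [0, -1/2]].
X = NS⁻¹ = [[4, -10], [-2, -6]] · [[1/2, -1/2], [0, -1/2]] = [[2, 3], [-1, 4]].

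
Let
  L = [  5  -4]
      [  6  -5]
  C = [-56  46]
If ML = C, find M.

M = [[-4, -6]]

Right-multiplying both sides by L⁻¹ gives M = CL⁻¹.
L has determinant -1; L⁻¹ = [[5, -4], [6, -5]].
M = CL⁻¹ = [[-56, 46]] · [[5, -4], [6, -5]] = [[-4, -6]].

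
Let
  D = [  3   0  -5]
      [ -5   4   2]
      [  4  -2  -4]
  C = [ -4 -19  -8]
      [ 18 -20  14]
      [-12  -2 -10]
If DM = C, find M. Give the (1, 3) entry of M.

-6

Since D multiplies M on the left, M = D⁻¹C.
D has determinant -6; D⁻¹ = [[2, -5/3, -10/3], [2, -4/3, -19/6], [1, -1, -2]].
M = D⁻¹C = [[2, -5/3, -10/3], [2, -4/3, -19/6], [1, -1, -2]] · [[-4, -19, -8], [18, -20, 14], [-12, -2, -10]] = [[2, 2, -6], [6, -5, -3], [2, 5, -2]].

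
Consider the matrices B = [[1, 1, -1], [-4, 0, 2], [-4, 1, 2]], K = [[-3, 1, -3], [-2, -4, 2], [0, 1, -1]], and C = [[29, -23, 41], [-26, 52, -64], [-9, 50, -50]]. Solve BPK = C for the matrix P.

P = [[-1, 1, 0], [-5, -1, -1], [5, -2, 3]]

P = B⁻¹CK⁻¹ (apply B⁻¹ on the left and K⁻¹ on the right).
B has determinant 2; B⁻¹ = [[-1, -3/2, 1], [0, -1, 1], [-2, -5/2, 2]].
det K = -2; the adjugate gives K⁻¹ = [[-1, 1, 5], [1, -3/2, -6], [1, -3/2, -7]].
B⁻¹C = [[1, -5, 5], [17, -2, 14], [-11, 16, -22]].
P = (B⁻¹C)K⁻¹ = [[-1, 1, 0], [-5, -1, -1], [5, -2, 3]].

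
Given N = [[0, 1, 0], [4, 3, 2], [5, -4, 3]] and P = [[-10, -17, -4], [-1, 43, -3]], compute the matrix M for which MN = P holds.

M = [[6, -5, 2], [5, 6, -5]]

Since N sits to the right of M, M = PN⁻¹.
det N = -2; the adjugate gives N⁻¹ = [[-17/2, 3/2, -1], [1, 0, 0], [31/2, -5/2, 2]].
M = PN⁻¹ = [[-10, -17, -4], [-1, 43, -3]] · [[-17/2, 3/2, -1], [1, 0, 0], [31/2, -5/2, 2]] = [[6, -5, 2], [5, 6, -5]].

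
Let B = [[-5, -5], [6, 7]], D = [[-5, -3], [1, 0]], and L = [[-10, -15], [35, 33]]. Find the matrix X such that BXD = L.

X = [[4, -1], [-5, -2]]

Left-multiply by B⁻¹ and right-multiply by D⁻¹: X = B⁻¹LD⁻¹.
B has determinant -5; B⁻¹ = [[-7/5, -1], [6/5, 1]].
det D = 3; the adjugate gives D⁻¹ = [[0, 1], [-1/3, -5/3]].
B⁻¹L = [[-21, -12], [23, 15]].
X = (B⁻¹L)D⁻¹ = [[4, -1], [-5, -2]].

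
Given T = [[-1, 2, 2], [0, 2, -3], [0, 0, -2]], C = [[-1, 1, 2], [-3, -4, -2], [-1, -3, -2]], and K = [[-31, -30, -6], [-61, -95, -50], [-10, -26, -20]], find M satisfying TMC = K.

Left-multiply by T⁻¹ and right-multiply by C⁻¹: M = T⁻¹KC⁻¹.
det T = 4, so T⁻¹ = [[-1, 1, -5/2], [0, 1/2, -3/4], [0, 0, -1/2]].
det C = 4; the adjugate gives C⁻¹ = [[1/2, -1, 3/2], [-1, 1, -2], [5/4, -1, 7/4]].
T⁻¹K = [[-5, 0, 6], [-23, -28, -10], [5, 13, 10]].
M = (T⁻¹K)C⁻¹ = [[5, -1, 3], [4, 5, 4], [2, -2, -1]].

M = [[5, -1, 3], [4, 5, 4], [2, -2, -1]]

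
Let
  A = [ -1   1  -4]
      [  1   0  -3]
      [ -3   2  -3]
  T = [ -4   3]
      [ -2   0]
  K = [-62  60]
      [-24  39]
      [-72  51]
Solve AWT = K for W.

W = A⁻¹KT⁻¹ (apply A⁻¹ on the left and T⁻¹ on the right).
A has determinant -2; A⁻¹ = [[-3, 5/2, 3/2], [-6, 9/2, 7/2], [-1, 1/2, 1/2]].
det T = 6, so T⁻¹ = [[0, -1/2], [1/3, -2/3]].
A⁻¹K = [[18, -6], [12, -6], [14, -15]].
W = (A⁻¹K)T⁻¹ = [[-2, -5], [-2, -2], [-5, 3]].

W = [[-2, -5], [-2, -2], [-5, 3]]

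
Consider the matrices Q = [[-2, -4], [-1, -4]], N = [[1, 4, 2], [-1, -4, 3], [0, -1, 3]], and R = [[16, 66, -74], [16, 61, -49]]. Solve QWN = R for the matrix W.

W = [[2, 2, 5], [0, 4, -2]]

W = Q⁻¹RN⁻¹ (apply Q⁻¹ on the left and N⁻¹ on the right).
det Q = 4, so Q⁻¹ = [[-1, 1], [1/4, -1/2]].
det N = 5, so N⁻¹ = [[-9/5, -14/5, 4], [3/5, 3/5, -1], [1/5, 1/5, 0]].
Q⁻¹R = [[0, -5, 25], [-4, -14, 6]].
W = (Q⁻¹R)N⁻¹ = [[2, 2, 5], [0, 4, -2]].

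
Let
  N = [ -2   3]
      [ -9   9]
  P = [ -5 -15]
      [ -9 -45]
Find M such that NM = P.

M = [[-2, 0], [-3, -5]]

Left-multiplying both sides by N⁻¹ gives M = N⁻¹P.
det N = 9; the adjugate gives N⁻¹ = [[1, -1/3], [1, -2/9]].
M = N⁻¹P = [[1, -1/3], [1, -2/9]] · [[-5, -15], [-9, -45]] = [[-2, 0], [-3, -5]].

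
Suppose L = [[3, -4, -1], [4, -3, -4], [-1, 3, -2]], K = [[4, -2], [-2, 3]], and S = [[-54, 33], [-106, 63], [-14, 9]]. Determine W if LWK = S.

W = [[-3, -4], [0, -3], [3, -3]]

Isolating W: multiply by L⁻¹ from the left and K⁻¹ from the right, so W = L⁻¹SK⁻¹.
det L = -3; the adjugate gives L⁻¹ = [[-6, 11/3, -13/3], [-4, 7/3, -8/3], [-3, 5/3, -7/3]].
det K = 8; the adjugate gives K⁻¹ = [[3/8, 1/4], [1/4, 1/2]].
L⁻¹S = [[-4, -6], [6, -9], [18, -15]].
W = (L⁻¹S)K⁻¹ = [[-3, -4], [0, -3], [3, -3]].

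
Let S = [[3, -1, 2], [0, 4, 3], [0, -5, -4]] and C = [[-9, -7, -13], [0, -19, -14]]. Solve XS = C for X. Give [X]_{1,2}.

Since S sits to the right of X, X = CS⁻¹.
det S = -3; the adjugate gives S⁻¹ = [[1/3, 14/3, 11/3], [0, 4, 3], [0, -5, -4]].
X = CS⁻¹ = [[-9, -7, -13], [0, -19, -14]] · [[1/3, 14/3, 11/3], [0, 4, 3], [0, -5, -4]] = [[-3, -5, -2], [0, -6, -1]].

-5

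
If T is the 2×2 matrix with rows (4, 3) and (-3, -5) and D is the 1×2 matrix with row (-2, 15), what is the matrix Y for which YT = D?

T is on the right of Y, so right-multiply by T⁻¹: Y = DT⁻¹.
det T = -11; the adjugate gives T⁻¹ = [[5/11, 3/11], [-3/11, -4/11]].
Y = DT⁻¹ = [[-2, 15]] · [[5/11, 3/11], [-3/11, -4/11]] = [[-5, -6]].

Y = [[-5, -6]]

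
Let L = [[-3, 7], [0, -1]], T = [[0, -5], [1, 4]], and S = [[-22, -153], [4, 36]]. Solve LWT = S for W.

Isolating W: multiply by L⁻¹ from the left and T⁻¹ from the right, so W = L⁻¹ST⁻¹.
det L = 3, so L⁻¹ = [[-1/3, -7/3], [0, -1]].
det T = 5; the adjugate gives T⁻¹ = [[4/5, 1], [-1/5, 0]].
L⁻¹S = [[-2, -33], [-4, -36]].
W = (L⁻¹S)T⁻¹ = [[5, -2], [4, -4]].

W = [[5, -2], [4, -4]]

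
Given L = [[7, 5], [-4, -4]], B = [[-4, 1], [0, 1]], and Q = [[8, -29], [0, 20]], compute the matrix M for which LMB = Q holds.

Isolating M: multiply by L⁻¹ from the left and B⁻¹ from the right, so M = L⁻¹QB⁻¹.
det L = -8, so L⁻¹ = [[1/2, 5/8], [-1/2, -7/8]].
det B = -4, so B⁻¹ = [[-1/4, 1/4], [0, 1]].
L⁻¹Q = [[4, -2], [-4, -3]].
M = (L⁻¹Q)B⁻¹ = [[-1, -1], [1, -4]].

M = [[-1, -1], [1, -4]]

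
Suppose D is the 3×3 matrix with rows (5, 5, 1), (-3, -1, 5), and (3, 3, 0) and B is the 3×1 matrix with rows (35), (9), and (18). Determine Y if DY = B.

Y = [[5], [1], [5]]

Left-multiplying both sides by D⁻¹ gives Y = D⁻¹B.
D has determinant -6; D⁻¹ = [[5/2, -1/2, -13/3], [-5/2, 1/2, 14/3], [1, 0, -5/3]].
Y = D⁻¹B = [[5/2, -1/2, -13/3], [-5/2, 1/2, 14/3], [1, 0, -5/3]] · [[35], [9], [18]] = [[5], [1], [5]].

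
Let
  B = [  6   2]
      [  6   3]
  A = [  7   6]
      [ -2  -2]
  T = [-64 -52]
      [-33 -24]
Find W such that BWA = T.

W = B⁻¹TA⁻¹ (apply B⁻¹ on the left and A⁻¹ on the right).
det B = 6, so B⁻¹ = [[1/2, -1/3], [-1, 1]].
A has determinant -2; A⁻¹ = [[1, 3], [-1, -7/2]].
B⁻¹T = [[-21, -18], [31, 28]].
W = (B⁻¹T)A⁻¹ = [[-3, 0], [3, -5]].

W = [[-3, 0], [3, -5]]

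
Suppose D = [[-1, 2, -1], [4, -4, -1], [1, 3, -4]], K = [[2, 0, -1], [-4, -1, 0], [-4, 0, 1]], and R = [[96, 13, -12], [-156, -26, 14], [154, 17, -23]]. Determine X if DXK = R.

Isolating X: multiply by D⁻¹ from the left and K⁻¹ from the right, so X = D⁻¹RK⁻¹.
det D = -5; the adjugate gives D⁻¹ = [[-19/5, -1, 6/5], [-3, -1, 1], [-16/5, -1, 4/5]].
K has determinant 2; K⁻¹ = [[-1/2, 0, -1/2], [2, -1, 2], [-2, 0, -1]].
D⁻¹R = [[-24, -3, 4], [22, 4, -1], [-28, -2, 6]].
X = (D⁻¹R)K⁻¹ = [[-2, 3, 2], [-1, -4, -2], [-2, 2, 4]].

X = [[-2, 3, 2], [-1, -4, -2], [-2, 2, 4]]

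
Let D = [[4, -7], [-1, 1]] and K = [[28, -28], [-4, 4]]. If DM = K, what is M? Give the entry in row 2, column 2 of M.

4

Since D multiplies M on the left, M = D⁻¹K.
D has determinant -3; D⁻¹ = [[-1/3, -7/3], [-1/3, -4/3]].
M = D⁻¹K = [[-1/3, -7/3], [-1/3, -4/3]] · [[28, -28], [-4, 4]] = [[0, 0], [-4, 4]].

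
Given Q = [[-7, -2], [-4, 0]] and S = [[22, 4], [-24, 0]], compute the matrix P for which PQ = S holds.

P = [[-2, -2], [0, 6]]

Since Q sits to the right of P, P = SQ⁻¹.
Q has determinant -8; Q⁻¹ = [[0, -1/4], [-1/2, 7/8]].
P = SQ⁻¹ = [[22, 4], [-24, 0]] · [[0, -1/4], [-1/2, 7/8]] = [[-2, -2], [0, 6]].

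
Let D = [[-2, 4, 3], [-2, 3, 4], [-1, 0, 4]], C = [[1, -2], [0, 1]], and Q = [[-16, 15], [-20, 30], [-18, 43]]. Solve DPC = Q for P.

P = [[2, 5], [0, -4], [-4, 3]]

Left-multiply by D⁻¹ and right-multiply by C⁻¹: P = D⁻¹QC⁻¹.
det D = 1; the adjugate gives D⁻¹ = [[12, -16, 7], [4, -5, 2], [3, -4, 2]].
det C = 1, so C⁻¹ = [[1, 2], [0, 1]].
D⁻¹Q = [[2, 1], [0, -4], [-4, 11]].
P = (D⁻¹Q)C⁻¹ = [[2, 5], [0, -4], [-4, 3]].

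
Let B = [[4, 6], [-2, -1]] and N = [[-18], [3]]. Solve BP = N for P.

Left-multiplying both sides by B⁻¹ gives P = B⁻¹N.
det B = 8, so B⁻¹ = [[-1/8, -3/4], [1/4, 1/2]].
P = B⁻¹N = [[-1/8, -3/4], [1/4, 1/2]] · [[-18], [3]] = [[0], [-3]].

P = [[0], [-3]]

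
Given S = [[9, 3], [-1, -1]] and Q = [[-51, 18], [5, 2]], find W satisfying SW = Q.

Since S multiplies W on the left, W = S⁻¹Q.
S has determinant -6; S⁻¹ = [[1/6, 1/2], [-1/6, -3/2]].
W = S⁻¹Q = [[1/6, 1/2], [-1/6, -3/2]] · [[-51, 18], [5, 2]] = [[-6, 4], [1, -6]].

W = [[-6, 4], [1, -6]]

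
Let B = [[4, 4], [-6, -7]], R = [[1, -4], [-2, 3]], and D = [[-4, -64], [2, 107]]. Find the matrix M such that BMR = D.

M = [[5, 5], [2, -1]]

M = B⁻¹DR⁻¹ (apply B⁻¹ on the left and R⁻¹ on the right).
det B = -4; the adjugate gives B⁻¹ = [[7/4, 1], [-3/2, -1]].
det R = -5; the adjugate gives R⁻¹ = [[-3/5, -4/5], [-2/5, -1/5]].
B⁻¹D = [[-5, -5], [4, -11]].
M = (B⁻¹D)R⁻¹ = [[5, 5], [2, -1]].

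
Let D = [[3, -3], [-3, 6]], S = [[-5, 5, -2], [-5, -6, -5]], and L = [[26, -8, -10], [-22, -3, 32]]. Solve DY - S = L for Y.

Y = [[5, -5, 1], [-2, -4, 5]]

DY = L + S = [[21, -3, -12], [-27, -9, 27]].
D is on the left of Y, so left-multiply by D⁻¹: Y = D⁻¹(L + S).
det D = 9, so D⁻¹ = [[2/3, 1/3], [1/3, 1/3]].
Y = D⁻¹(L + S) = [[5, -5, 1], [-2, -4, 5]].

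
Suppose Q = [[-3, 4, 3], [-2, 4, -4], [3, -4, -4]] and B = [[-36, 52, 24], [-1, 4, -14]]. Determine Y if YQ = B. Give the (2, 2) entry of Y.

2

Q is on the right of Y, so right-multiply by Q⁻¹: Y = BQ⁻¹.
det Q = 4, so Q⁻¹ = [[-8, 1, -7], [-5, 3/4, -9/2], [-1, 0, -1]].
Y = BQ⁻¹ = [[-36, 52, 24], [-1, 4, -14]] · [[-8, 1, -7], [-5, 3/4, -9/2], [-1, 0, -1]] = [[4, 3, -6], [2, 2, 3]].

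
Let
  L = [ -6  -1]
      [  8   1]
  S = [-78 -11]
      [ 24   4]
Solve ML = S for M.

L is on the right of M, so right-multiply by L⁻¹: M = SL⁻¹.
det L = 2, so L⁻¹ = [[1/2, 1/2], [-4, -3]].
M = SL⁻¹ = [[-78, -11], [24, 4]] · [[1/2, 1/2], [-4, -3]] = [[5, -6], [-4, 0]].

M = [[5, -6], [-4, 0]]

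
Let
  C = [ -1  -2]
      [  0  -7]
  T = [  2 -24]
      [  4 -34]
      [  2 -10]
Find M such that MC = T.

Right-multiplying both sides by C⁻¹ gives M = TC⁻¹.
det C = 7, so C⁻¹ = [[-1, 2/7], [0, -1/7]].
M = TC⁻¹ = [[2, -24], [4, -34], [2, -10]] · [[-1, 2/7], [0, -1/7]] = [[-2, 4], [-4, 6], [-2, 2]].

M = [[-2, 4], [-4, 6], [-2, 2]]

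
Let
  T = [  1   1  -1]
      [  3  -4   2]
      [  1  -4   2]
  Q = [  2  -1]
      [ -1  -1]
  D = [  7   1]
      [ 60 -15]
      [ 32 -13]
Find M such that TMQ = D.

M = [[5, -4], [-2, -2], [1, -3]]

Left-multiply by T⁻¹ and right-multiply by Q⁻¹: M = T⁻¹DQ⁻¹.
det T = 4; the adjugate gives T⁻¹ = [[0, 1/2, -1/2], [-1, 3/4, -5/4], [-2, 5/4, -7/4]].
Q has determinant -3; Q⁻¹ = [[1/3, -1/3], [-1/3, -2/3]].
T⁻¹D = [[14, -1], [-2, 4], [5, 2]].
M = (T⁻¹D)Q⁻¹ = [[5, -4], [-2, -2], [1, -3]].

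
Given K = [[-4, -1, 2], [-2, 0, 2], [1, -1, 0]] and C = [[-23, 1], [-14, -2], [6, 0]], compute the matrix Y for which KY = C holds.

Y = [[5, -1], [-1, -1], [-2, -2]]

Left-multiplying both sides by K⁻¹ gives Y = K⁻¹C.
det K = -6, so K⁻¹ = [[-1/3, 1/3, 1/3], [-1/3, 1/3, -2/3], [-1/3, 5/6, 1/3]].
Y = K⁻¹C = [[-1/3, 1/3, 1/3], [-1/3, 1/3, -2/3], [-1/3, 5/6, 1/3]] · [[-23, 1], [-14, -2], [6, 0]] = [[5, -1], [-1, -1], [-2, -2]].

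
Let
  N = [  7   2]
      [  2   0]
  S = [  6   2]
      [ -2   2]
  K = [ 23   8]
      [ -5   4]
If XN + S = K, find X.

X = [[3, -2], [1, -5]]

XN = K − S = [[17, 6], [-3, 2]].
Right-multiplying both sides by N⁻¹ gives X = (K − S)N⁻¹.
det N = -4; the adjugate gives N⁻¹ = [[0, 1/2], [1/2, -7/4]].
X = (K − S)N⁻¹ = [[3, -2], [1, -5]].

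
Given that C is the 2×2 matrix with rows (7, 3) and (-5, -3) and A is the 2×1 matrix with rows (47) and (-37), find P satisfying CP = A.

Since C multiplies P on the left, P = C⁻¹A.
C has determinant -6; C⁻¹ = [[1/2, 1/2], [-5/6, -7/6]].
P = C⁻¹A = [[1/2, 1/2], [-5/6, -7/6]] · [[47], [-37]] = [[5], [4]].

P = [[5], [4]]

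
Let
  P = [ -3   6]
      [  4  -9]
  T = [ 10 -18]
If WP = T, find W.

Since P sits to the right of W, W = TP⁻¹.
P has determinant 3; P⁻¹ = [[-3, -2], [-4/3, -1]].
W = TP⁻¹ = [[10, -18]] · [[-3, -2], [-4/3, -1]] = [[-6, -2]].

W = [[-6, -2]]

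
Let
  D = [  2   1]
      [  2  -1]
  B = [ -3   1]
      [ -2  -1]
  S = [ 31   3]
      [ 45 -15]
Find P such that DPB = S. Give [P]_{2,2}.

-4

Isolating P: multiply by D⁻¹ from the left and B⁻¹ from the right, so P = D⁻¹SB⁻¹.
det D = -4; the adjugate gives D⁻¹ = [[1/4, 1/4], [1/2, -1/2]].
det B = 5, so B⁻¹ = [[-1/5, -1/5], [2/5, -3/5]].
D⁻¹S = [[19, -3], [-7, 9]].
P = (D⁻¹S)B⁻¹ = [[-5, -2], [5, -4]].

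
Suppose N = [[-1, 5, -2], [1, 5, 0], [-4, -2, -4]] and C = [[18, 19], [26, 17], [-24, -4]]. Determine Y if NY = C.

Y = [[6, -3], [4, 4], [-2, 2]]

Left-multiplying both sides by N⁻¹ gives Y = N⁻¹C.
N has determinant 4; N⁻¹ = [[-5, 6, 5/2], [1, -1, -1/2], [9/2, -11/2, -5/2]].
Y = N⁻¹C = [[-5, 6, 5/2], [1, -1, -1/2], [9/2, -11/2, -5/2]] · [[18, 19], [26, 17], [-24, -4]] = [[6, -3], [4, 4], [-2, 2]].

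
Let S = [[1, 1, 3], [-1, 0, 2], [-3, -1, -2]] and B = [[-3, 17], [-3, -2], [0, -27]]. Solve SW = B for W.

Since S multiplies W on the left, W = S⁻¹B.
det S = -3; the adjugate gives S⁻¹ = [[-2/3, 1/3, -2/3], [8/3, -7/3, 5/3], [-1/3, 2/3, -1/3]].
W = S⁻¹B = [[-2/3, 1/3, -2/3], [8/3, -7/3, 5/3], [-1/3, 2/3, -1/3]] · [[-3, 17], [-3, -2], [0, -27]] = [[1, 6], [-1, 5], [-1, 2]].

W = [[1, 6], [-1, 5], [-1, 2]]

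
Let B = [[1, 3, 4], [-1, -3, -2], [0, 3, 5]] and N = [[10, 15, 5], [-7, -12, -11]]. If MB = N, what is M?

Since B sits to the right of M, M = NB⁻¹.
det B = -6; the adjugate gives B⁻¹ = [[3/2, 1/2, -1], [-5/6, -5/6, 1/3], [1/2, 1/2, 0]].
M = NB⁻¹ = [[10, 15, 5], [-7, -12, -11]] · [[3/2, 1/2, -1], [-5/6, -5/6, 1/3], [1/2, 1/2, 0]] = [[5, -5, -5], [-6, 1, 3]].

M = [[5, -5, -5], [-6, 1, 3]]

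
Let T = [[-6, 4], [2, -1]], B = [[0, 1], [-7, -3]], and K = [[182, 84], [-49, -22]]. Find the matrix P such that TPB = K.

Isolating P: multiply by T⁻¹ from the left and B⁻¹ from the right, so P = T⁻¹KB⁻¹.
T has determinant -2; T⁻¹ = [[1/2, 2], [1, 3]].
B has determinant 7; B⁻¹ = [[-3/7, -1/7], [1, 0]].
T⁻¹K = [[-7, -2], [35, 18]].
P = (T⁻¹K)B⁻¹ = [[1, 1], [3, -5]].

P = [[1, 1], [3, -5]]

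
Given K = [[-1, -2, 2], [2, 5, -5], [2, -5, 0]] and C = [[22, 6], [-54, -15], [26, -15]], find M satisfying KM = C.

Left-multiplying both sides by K⁻¹ gives M = K⁻¹C.
det K = 5, so K⁻¹ = [[-5, -2, 0], [-2, -4/5, -1/5], [-4, -9/5, -1/5]].
M = K⁻¹C = [[-5, -2, 0], [-2, -4/5, -1/5], [-4, -9/5, -1/5]] · [[22, 6], [-54, -15], [26, -15]] = [[-2, 0], [-6, 3], [4, 6]].

M = [[-2, 0], [-6, 3], [4, 6]]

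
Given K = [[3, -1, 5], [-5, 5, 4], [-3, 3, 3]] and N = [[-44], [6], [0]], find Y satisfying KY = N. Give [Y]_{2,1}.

Left-multiplying both sides by K⁻¹ gives Y = K⁻¹N.
det K = 6, so K⁻¹ = [[1/2, 3, -29/6], [1/2, 4, -37/6], [0, -1, 5/3]].
Y = K⁻¹N = [[1/2, 3, -29/6], [1/2, 4, -37/6], [0, -1, 5/3]] · [[-44], [6], [0]] = [[-4], [2], [-6]].

2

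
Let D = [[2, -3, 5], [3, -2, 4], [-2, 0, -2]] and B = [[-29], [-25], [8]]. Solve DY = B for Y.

Y = [[-3], [6], [-1]]

Since D multiplies Y on the left, Y = D⁻¹B.
D has determinant -6; D⁻¹ = [[-2/3, 1, 1/3], [1/3, -1, -7/6], [2/3, -1, -5/6]].
Y = D⁻¹B = [[-2/3, 1, 1/3], [1/3, -1, -7/6], [2/3, -1, -5/6]] · [[-29], [-25], [8]] = [[-3], [6], [-1]].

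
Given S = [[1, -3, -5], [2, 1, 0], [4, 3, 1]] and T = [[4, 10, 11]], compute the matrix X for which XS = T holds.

Since S sits to the right of X, X = TS⁻¹.
S has determinant -3; S⁻¹ = [[-1/3, 4, -5/3], [2/3, -7, 10/3], [-2/3, 5, -7/3]].
X = TS⁻¹ = [[4, 10, 11]] · [[-1/3, 4, -5/3], [2/3, -7, 10/3], [-2/3, 5, -7/3]] = [[-2, 1, 1]].

X = [[-2, 1, 1]]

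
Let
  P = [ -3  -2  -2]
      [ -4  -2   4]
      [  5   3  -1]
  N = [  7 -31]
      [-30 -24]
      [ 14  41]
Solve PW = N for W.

W = [[1, 5], [1, 6], [-6, 2]]

P is on the left of W, so left-multiply by P⁻¹: W = P⁻¹N.
det P = 2, so P⁻¹ = [[-5, -4, -6], [8, 13/2, 10], [-1, -1/2, -1]].
W = P⁻¹N = [[-5, -4, -6], [8, 13/2, 10], [-1, -1/2, -1]] · [[7, -31], [-30, -24], [14, 41]] = [[1, 5], [1, 6], [-6, 2]].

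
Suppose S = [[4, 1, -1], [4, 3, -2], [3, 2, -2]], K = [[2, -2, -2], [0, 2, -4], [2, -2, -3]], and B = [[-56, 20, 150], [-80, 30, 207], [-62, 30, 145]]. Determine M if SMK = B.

M = [[0, -4, -5], [-1, -5, -3], [5, -3, -1]]

Left-multiply by S⁻¹ and right-multiply by K⁻¹: M = S⁻¹BK⁻¹.
S has determinant -5; S⁻¹ = [[2/5, 0, -1/5], [-2/5, 1, -4/5], [1/5, 1, -8/5]].
det K = -4, so K⁻¹ = [[7/2, 1/2, -3], [2, 1/2, -2], [1, 0, -1]].
S⁻¹B = [[-10, 2, 31], [-8, -2, 31], [8, -14, 5]].
M = (S⁻¹B)K⁻¹ = [[0, -4, -5], [-1, -5, -3], [5, -3, -1]].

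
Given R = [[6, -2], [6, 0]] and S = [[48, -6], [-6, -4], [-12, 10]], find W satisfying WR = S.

Right-multiplying both sides by R⁻¹ gives W = SR⁻¹.
det R = 12; the adjugate gives R⁻¹ = [[0, 1/6], [-1/2, 1/2]].
W = SR⁻¹ = [[48, -6], [-6, -4], [-12, 10]] · [[0, 1/6], [-1/2, 1/2]] = [[3, 5], [2, -3], [-5, 3]].

W = [[3, 5], [2, -3], [-5, 3]]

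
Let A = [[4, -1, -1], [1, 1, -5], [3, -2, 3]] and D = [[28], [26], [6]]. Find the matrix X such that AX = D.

X = [[6], [0], [-4]]

A is on the left of X, so left-multiply by A⁻¹: X = A⁻¹D.
det A = -5; the adjugate gives A⁻¹ = [[7/5, -1, -6/5], [18/5, -3, -19/5], [1, -1, -1]].
X = A⁻¹D = [[7/5, -1, -6/5], [18/5, -3, -19/5], [1, -1, -1]] · [[28], [26], [6]] = [[6], [0], [-4]].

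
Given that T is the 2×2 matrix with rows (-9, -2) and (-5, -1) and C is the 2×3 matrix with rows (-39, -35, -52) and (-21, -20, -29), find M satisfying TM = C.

T is on the left of M, so left-multiply by T⁻¹: M = T⁻¹C.
det T = -1; the adjugate gives T⁻¹ = [[1, -2], [-5, 9]].
M = T⁻¹C = [[1, -2], [-5, 9]] · [[-39, -35, -52], [-21, -20, -29]] = [[3, 5, 6], [6, -5, -1]].

M = [[3, 5, 6], [6, -5, -1]]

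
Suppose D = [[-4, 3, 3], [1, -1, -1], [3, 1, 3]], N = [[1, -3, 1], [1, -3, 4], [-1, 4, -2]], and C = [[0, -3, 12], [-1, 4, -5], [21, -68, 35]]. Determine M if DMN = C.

M = D⁻¹CN⁻¹ (apply D⁻¹ on the left and N⁻¹ on the right).
det D = 2; the adjugate gives D⁻¹ = [[-1, -3, 0], [-3, -21/2, -1/2], [2, 13/2, 1/2]].
det N = -3; the adjugate gives N⁻¹ = [[10/3, 2/3, 3], [2/3, 1/3, 1], [-1/3, 1/3, 0]].
D⁻¹C = [[3, -9, 3], [0, 1, -1], [4, -14, 9]].
M = (D⁻¹C)N⁻¹ = [[3, 0, 0], [1, 0, 1], [1, 1, -2]].

M = [[3, 0, 0], [1, 0, 1], [1, 1, -2]]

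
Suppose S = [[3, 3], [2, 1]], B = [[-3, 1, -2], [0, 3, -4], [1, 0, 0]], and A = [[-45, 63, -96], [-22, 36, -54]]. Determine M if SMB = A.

M = [[3, 4, 2], [3, 1, 1]]

Isolating M: multiply by S⁻¹ from the left and B⁻¹ from the right, so M = S⁻¹AB⁻¹.
det S = -3; the adjugate gives S⁻¹ = [[-1/3, 1], [2/3, -1]].
det B = 2; the adjugate gives B⁻¹ = [[0, 0, 1], [-2, 1, -6], [-3/2, 1/2, -9/2]].
S⁻¹A = [[-7, 15, -22], [-8, 6, -10]].
M = (S⁻¹A)B⁻¹ = [[3, 4, 2], [3, 1, 1]].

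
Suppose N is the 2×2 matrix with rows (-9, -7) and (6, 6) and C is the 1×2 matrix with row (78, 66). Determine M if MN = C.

M = [[-6, 4]]

Since N sits to the right of M, M = CN⁻¹.
det N = -12, so N⁻¹ = [[-1/2, -7/12], [1/2, 3/4]].
M = CN⁻¹ = [[78, 66]] · [[-1/2, -7/12], [1/2, 3/4]] = [[-6, 4]].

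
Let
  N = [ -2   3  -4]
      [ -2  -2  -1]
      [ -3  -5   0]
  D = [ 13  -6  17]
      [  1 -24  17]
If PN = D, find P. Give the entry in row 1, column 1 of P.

Right-multiplying both sides by N⁻¹ gives P = DN⁻¹.
det N = 3, so N⁻¹ = [[-5/3, 20/3, -11/3], [1, -4, 2], [4/3, -19/3, 10/3]].
P = DN⁻¹ = [[13, -6, 17], [1, -24, 17]] · [[-5/3, 20/3, -11/3], [1, -4, 2], [4/3, -19/3, 10/3]] = [[-5, 3, -3], [-3, -5, 5]].

-5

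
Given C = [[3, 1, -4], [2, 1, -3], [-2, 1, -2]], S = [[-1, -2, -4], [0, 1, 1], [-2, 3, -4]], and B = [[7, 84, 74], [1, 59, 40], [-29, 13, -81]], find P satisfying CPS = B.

P = C⁻¹BS⁻¹ (apply C⁻¹ on the left and S⁻¹ on the right).
C has determinant -3; C⁻¹ = [[-1/3, 2/3, -1/3], [-10/3, 14/3, -1/3], [-4/3, 5/3, -1/3]].
det S = 3; the adjugate gives S⁻¹ = [[-7/3, -20/3, 2/3], [-2/3, -4/3, 1/3], [2/3, 7/3, -1/3]].
C⁻¹B = [[8, 7, 29], [-9, -9, -33], [2, -18, -5]].
P = (C⁻¹B)S⁻¹ = [[-4, 5, -2], [5, -5, 2], [4, -1, -3]].

P = [[-4, 5, -2], [5, -5, 2], [4, -1, -3]]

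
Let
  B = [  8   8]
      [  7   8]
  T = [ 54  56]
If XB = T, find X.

X = [[5, 2]]

Right-multiplying both sides by B⁻¹ gives X = TB⁻¹.
det B = 8, so B⁻¹ = [[1, -1], [-7/8, 1]].
X = TB⁻¹ = [[54, 56]] · [[1, -1], [-7/8, 1]] = [[5, 2]].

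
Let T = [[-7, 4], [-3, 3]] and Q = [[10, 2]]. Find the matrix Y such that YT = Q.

T is on the right of Y, so right-multiply by T⁻¹: Y = QT⁻¹.
det T = -9; the adjugate gives T⁻¹ = [[-1/3, 4/9], [-1/3, 7/9]].
Y = QT⁻¹ = [[10, 2]] · [[-1/3, 4/9], [-1/3, 7/9]] = [[-4, 6]].

Y = [[-4, 6]]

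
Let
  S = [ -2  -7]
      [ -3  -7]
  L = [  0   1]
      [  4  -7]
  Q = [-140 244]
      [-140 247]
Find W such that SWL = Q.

Isolating W: multiply by S⁻¹ from the left and L⁻¹ from the right, so W = S⁻¹QL⁻¹.
det S = -7; the adjugate gives S⁻¹ = [[1, -1], [-3/7, 2/7]].
det L = -4; the adjugate gives L⁻¹ = [[7/4, 1/4], [1, 0]].
S⁻¹Q = [[0, -3], [20, -34]].
W = (S⁻¹Q)L⁻¹ = [[-3, 0], [1, 5]].

W = [[-3, 0], [1, 5]]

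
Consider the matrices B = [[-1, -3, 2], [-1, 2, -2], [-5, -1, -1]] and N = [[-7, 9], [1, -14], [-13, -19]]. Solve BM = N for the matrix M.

M = [[3, 4], [0, -3], [-2, 2]]

Since B multiplies M on the left, M = B⁻¹N.
det B = -1; the adjugate gives B⁻¹ = [[4, 5, -2], [-9, -11, 4], [-11, -14, 5]].
M = B⁻¹N = [[4, 5, -2], [-9, -11, 4], [-11, -14, 5]] · [[-7, 9], [1, -14], [-13, -19]] = [[3, 4], [0, -3], [-2, 2]].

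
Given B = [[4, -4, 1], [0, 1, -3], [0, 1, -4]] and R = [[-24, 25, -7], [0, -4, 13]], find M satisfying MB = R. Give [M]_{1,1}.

B is on the right of M, so right-multiply by B⁻¹: M = RB⁻¹.
B has determinant -4; B⁻¹ = [[1/4, 15/4, -11/4], [0, 4, -3], [0, 1, -1]].
M = RB⁻¹ = [[-24, 25, -7], [0, -4, 13]] · [[1/4, 15/4, -11/4], [0, 4, -3], [0, 1, -1]] = [[-6, 3, -2], [0, -3, -1]].

-6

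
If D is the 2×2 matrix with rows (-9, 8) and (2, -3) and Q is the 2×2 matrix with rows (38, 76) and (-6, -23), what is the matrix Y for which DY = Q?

Y = [[-6, -4], [-2, 5]]

Left-multiplying both sides by D⁻¹ gives Y = D⁻¹Q.
D has determinant 11; D⁻¹ = [[-3/11, -8/11], [-2/11, -9/11]].
Y = D⁻¹Q = [[-3/11, -8/11], [-2/11, -9/11]] · [[38, 76], [-6, -23]] = [[-6, -4], [-2, 5]].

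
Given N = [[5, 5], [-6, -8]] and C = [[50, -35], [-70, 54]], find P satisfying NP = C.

Since N multiplies P on the left, P = N⁻¹C.
N has determinant -10; N⁻¹ = [[4/5, 1/2], [-3/5, -1/2]].
P = N⁻¹C = [[4/5, 1/2], [-3/5, -1/2]] · [[50, -35], [-70, 54]] = [[5, -1], [5, -6]].

P = [[5, -1], [5, -6]]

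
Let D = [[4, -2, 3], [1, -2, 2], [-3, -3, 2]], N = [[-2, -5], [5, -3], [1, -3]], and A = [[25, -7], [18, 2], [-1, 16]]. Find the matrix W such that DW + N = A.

DW = A − N = [[27, -2], [13, 5], [-2, 19]].
Since D multiplies W on the left, W = D⁻¹(A − N).
det D = -3, so D⁻¹ = [[-2/3, 5/3, -2/3], [8/3, -17/3, 5/3], [3, -6, 2]].
W = D⁻¹(A − N) = [[5, -3], [-5, -2], [-1, 2]].

W = [[5, -3], [-5, -2], [-1, 2]]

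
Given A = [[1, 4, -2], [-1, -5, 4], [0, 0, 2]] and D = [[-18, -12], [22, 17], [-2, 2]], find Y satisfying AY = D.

Y = [[4, 2], [-6, -3], [-1, 1]]

Since A multiplies Y on the left, Y = A⁻¹D.
det A = -2; the adjugate gives A⁻¹ = [[5, 4, -3], [-1, -1, 1], [0, 0, 1/2]].
Y = A⁻¹D = [[5, 4, -3], [-1, -1, 1], [0, 0, 1/2]] · [[-18, -12], [22, 17], [-2, 2]] = [[4, 2], [-6, -3], [-1, 1]].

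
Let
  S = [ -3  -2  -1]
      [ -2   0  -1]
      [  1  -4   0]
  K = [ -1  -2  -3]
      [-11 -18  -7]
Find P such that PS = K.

P = [[-3, 6, 2], [1, 6, 4]]

Since S sits to the right of P, P = KS⁻¹.
S has determinant 6; S⁻¹ = [[-2/3, 2/3, 1/3], [-1/6, 1/6, -1/6], [4/3, -7/3, -2/3]].
P = KS⁻¹ = [[-1, -2, -3], [-11, -18, -7]] · [[-2/3, 2/3, 1/3], [-1/6, 1/6, -1/6], [4/3, -7/3, -2/3]] = [[-3, 6, 2], [1, 6, 4]].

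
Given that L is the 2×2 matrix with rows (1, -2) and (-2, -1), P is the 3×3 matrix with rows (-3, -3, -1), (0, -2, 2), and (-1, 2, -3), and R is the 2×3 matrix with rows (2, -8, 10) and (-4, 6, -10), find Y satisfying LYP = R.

Isolating Y: multiply by L⁻¹ from the left and P⁻¹ from the right, so Y = L⁻¹RP⁻¹.
L has determinant -5; L⁻¹ = [[1/5, -2/5], [-2/5, -1/5]].
P has determinant 2; P⁻¹ = [[1, -11/2, -4], [-1, 4, 3], [-1, 9/2, 3]].
L⁻¹R = [[2, -4, 6], [0, 2, -2]].
Y = (L⁻¹R)P⁻¹ = [[0, 0, -2], [0, -1, 0]].

Y = [[0, 0, -2], [0, -1, 0]]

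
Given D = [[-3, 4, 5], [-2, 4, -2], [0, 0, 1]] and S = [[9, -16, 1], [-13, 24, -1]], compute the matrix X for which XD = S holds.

X = [[-1, -3, 0], [1, 5, 4]]

D is on the right of X, so right-multiply by D⁻¹: X = SD⁻¹.
D has determinant -4; D⁻¹ = [[-1, 1, 7], [-1/2, 3/4, 4], [0, 0, 1]].
X = SD⁻¹ = [[9, -16, 1], [-13, 24, -1]] · [[-1, 1, 7], [-1/2, 3/4, 4], [0, 0, 1]] = [[-1, -3, 0], [1, 5, 4]].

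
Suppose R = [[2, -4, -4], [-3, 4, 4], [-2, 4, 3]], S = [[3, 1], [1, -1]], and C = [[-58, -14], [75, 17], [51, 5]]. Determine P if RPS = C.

P = [[-5, -2], [-2, 5], [4, -5]]

Left-multiply by R⁻¹ and right-multiply by S⁻¹: P = R⁻¹CS⁻¹.
det R = 4, so R⁻¹ = [[-1, -1, 0], [1/4, -1/2, 1], [-1, 0, -1]].
det S = -4; the adjugate gives S⁻¹ = [[1/4, 1/4], [1/4, -3/4]].
R⁻¹C = [[-17, -3], [-1, -7], [7, 9]].
P = (R⁻¹C)S⁻¹ = [[-5, -2], [-2, 5], [4, -5]].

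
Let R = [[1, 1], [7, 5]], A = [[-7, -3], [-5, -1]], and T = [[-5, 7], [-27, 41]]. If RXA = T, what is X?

X = [[-2, 3], [-3, 5]]

Left-multiply by R⁻¹ and right-multiply by A⁻¹: X = R⁻¹TA⁻¹.
R has determinant -2; R⁻¹ = [[-5/2, 1/2], [7/2, -1/2]].
det A = -8; the adjugate gives A⁻¹ = [[1/8, -3/8], [-5/8, 7/8]].
R⁻¹T = [[-1, 3], [-4, 4]].
X = (R⁻¹T)A⁻¹ = [[-2, 3], [-3, 5]].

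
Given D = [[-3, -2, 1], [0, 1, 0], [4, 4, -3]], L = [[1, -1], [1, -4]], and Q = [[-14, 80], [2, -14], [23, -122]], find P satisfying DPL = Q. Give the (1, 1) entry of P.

-2

Left-multiply by D⁻¹ and right-multiply by L⁻¹: P = D⁻¹QL⁻¹.
D has determinant 5; D⁻¹ = [[-3/5, -2/5, -1/5], [0, 1, 0], [-4/5, 4/5, -3/5]].
L has determinant -3; L⁻¹ = [[4/3, -1/3], [1/3, -1/3]].
D⁻¹Q = [[3, -18], [2, -14], [-1, -2]].
P = (D⁻¹Q)L⁻¹ = [[-2, 5], [-2, 4], [-2, 1]].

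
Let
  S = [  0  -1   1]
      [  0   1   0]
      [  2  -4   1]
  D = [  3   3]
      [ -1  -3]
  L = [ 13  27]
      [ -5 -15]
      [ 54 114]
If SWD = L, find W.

W = [[3, -4], [0, 5], [2, -2]]

W = S⁻¹LD⁻¹ (apply S⁻¹ on the left and D⁻¹ on the right).
S has determinant -2; S⁻¹ = [[-1/2, 3/2, 1/2], [0, 1, 0], [1, 1, 0]].
det D = -6, so D⁻¹ = [[1/2, 1/2], [-1/6, -1/2]].
S⁻¹L = [[13, 21], [-5, -15], [8, 12]].
W = (S⁻¹L)D⁻¹ = [[3, -4], [0, 5], [2, -2]].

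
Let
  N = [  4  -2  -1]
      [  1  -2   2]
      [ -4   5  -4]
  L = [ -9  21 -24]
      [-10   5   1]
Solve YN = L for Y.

N is on the right of Y, so right-multiply by N⁻¹: Y = LN⁻¹.
det N = 3, so N⁻¹ = [[-2/3, -13/3, -2], [-4/3, -20/3, -3], [-1, -4, -2]].
Y = LN⁻¹ = [[-9, 21, -24], [-10, 5, 1]] · [[-2/3, -13/3, -2], [-4/3, -20/3, -3], [-1, -4, -2]] = [[2, -5, 3], [-1, 6, 3]].

Y = [[2, -5, 3], [-1, 6, 3]]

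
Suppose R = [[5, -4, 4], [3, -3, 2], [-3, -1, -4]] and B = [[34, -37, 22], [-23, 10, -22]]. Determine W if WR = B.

W = [[5, 5, 2], [-1, -3, 3]]

R is on the right of W, so right-multiply by R⁻¹: W = BR⁻¹.
det R = -2, so R⁻¹ = [[-7, 10, -2], [-3, 4, -1], [6, -17/2, 3/2]].
W = BR⁻¹ = [[34, -37, 22], [-23, 10, -22]] · [[-7, 10, -2], [-3, 4, -1], [6, -17/2, 3/2]] = [[5, 5, 2], [-1, -3, 3]].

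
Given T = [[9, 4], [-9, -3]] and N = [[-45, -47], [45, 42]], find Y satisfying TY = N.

Y = [[-5, -3], [0, -5]]

Since T multiplies Y on the left, Y = T⁻¹N.
det T = 9, so T⁻¹ = [[-1/3, -4/9], [1, 1]].
Y = T⁻¹N = [[-1/3, -4/9], [1, 1]] · [[-45, -47], [45, 42]] = [[-5, -3], [0, -5]].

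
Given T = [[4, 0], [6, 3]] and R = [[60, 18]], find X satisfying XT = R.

X = [[6, 6]]

T is on the right of X, so right-multiply by T⁻¹: X = RT⁻¹.
det T = 12, so T⁻¹ = [[1/4, 0], [-1/2, 1/3]].
X = RT⁻¹ = [[60, 18]] · [[1/4, 0], [-1/2, 1/3]] = [[6, 6]].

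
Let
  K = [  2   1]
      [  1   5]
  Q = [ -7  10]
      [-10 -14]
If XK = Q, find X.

K is on the right of X, so right-multiply by K⁻¹: X = QK⁻¹.
det K = 9, so K⁻¹ = [[5/9, -1/9], [-1/9, 2/9]].
X = QK⁻¹ = [[-7, 10], [-10, -14]] · [[5/9, -1/9], [-1/9, 2/9]] = [[-5, 3], [-4, -2]].

X = [[-5, 3], [-4, -2]]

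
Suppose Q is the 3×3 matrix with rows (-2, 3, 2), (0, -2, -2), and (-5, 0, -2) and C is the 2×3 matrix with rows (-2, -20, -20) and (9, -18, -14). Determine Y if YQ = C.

Y = [[-4, 4, 2], [-2, 6, -1]]

Q is on the right of Y, so right-multiply by Q⁻¹: Y = CQ⁻¹.
det Q = 2, so Q⁻¹ = [[2, 3, -1], [5, 7, -2], [-5, -15/2, 2]].
Y = CQ⁻¹ = [[-2, -20, -20], [9, -18, -14]] · [[2, 3, -1], [5, 7, -2], [-5, -15/2, 2]] = [[-4, 4, 2], [-2, 6, -1]].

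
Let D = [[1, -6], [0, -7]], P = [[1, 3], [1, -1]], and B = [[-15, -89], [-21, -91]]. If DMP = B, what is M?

M = D⁻¹BP⁻¹ (apply D⁻¹ on the left and P⁻¹ on the right).
det D = -7, so D⁻¹ = [[1, -6/7], [0, -1/7]].
det P = -4, so P⁻¹ = [[1/4, 3/4], [1/4, -1/4]].
D⁻¹B = [[3, -11], [3, 13]].
M = (D⁻¹B)P⁻¹ = [[-2, 5], [4, -1]].

M = [[-2, 5], [4, -1]]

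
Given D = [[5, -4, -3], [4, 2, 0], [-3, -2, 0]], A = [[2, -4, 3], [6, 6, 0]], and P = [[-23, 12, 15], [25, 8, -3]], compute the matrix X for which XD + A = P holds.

X = [[-4, -5, -5], [1, 5, 2]]

XD = P − A = [[-25, 16, 12], [19, 2, -3]].
D is on the right of X, so right-multiply by D⁻¹: X = (P − A)D⁻¹.
det D = 6; the adjugate gives D⁻¹ = [[0, 1, 1], [0, -3/2, -2], [-1/3, 11/3, 13/3]].
X = (P − A)D⁻¹ = [[-4, -5, -5], [1, 5, 2]].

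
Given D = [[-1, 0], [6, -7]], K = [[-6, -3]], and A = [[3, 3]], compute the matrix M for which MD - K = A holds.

M = [[3, 0]]

MD = A + K = [[-3, 0]].
Since D sits to the right of M, M = (A + K)D⁻¹.
D has determinant 7; D⁻¹ = [[-1, 0], [-6/7, -1/7]].
M = (A + K)D⁻¹ = [[3, 0]].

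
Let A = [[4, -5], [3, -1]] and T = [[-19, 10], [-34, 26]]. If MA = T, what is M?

Since A sits to the right of M, M = TA⁻¹.
det A = 11, so A⁻¹ = [[-1/11, 5/11], [-3/11, 4/11]].
M = TA⁻¹ = [[-19, 10], [-34, 26]] · [[-1/11, 5/11], [-3/11, 4/11]] = [[-1, -5], [-4, -6]].

M = [[-1, -5], [-4, -6]]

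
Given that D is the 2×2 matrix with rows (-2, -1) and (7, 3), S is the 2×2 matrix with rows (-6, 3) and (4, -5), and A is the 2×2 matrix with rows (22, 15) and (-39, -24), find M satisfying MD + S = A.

M = [[0, 4], [4, -5]]

MD = A − S = [[28, 12], [-43, -19]].
Since D sits to the right of M, M = (A − S)D⁻¹.
det D = 1; the adjugate gives D⁻¹ = [[3, 1], [-7, -2]].
M = (A − S)D⁻¹ = [[0, 4], [4, -5]].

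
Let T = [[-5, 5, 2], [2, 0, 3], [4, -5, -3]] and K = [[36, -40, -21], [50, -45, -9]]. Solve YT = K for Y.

T is on the right of Y, so right-multiply by T⁻¹: Y = KT⁻¹.
det T = -5; the adjugate gives T⁻¹ = [[-3, -1, -3], [-18/5, -7/5, -19/5], [2, 1, 2]].
Y = KT⁻¹ = [[36, -40, -21], [50, -45, -9]] · [[-3, -1, -3], [-18/5, -7/5, -19/5], [2, 1, 2]] = [[-6, -1, 2], [-6, 4, 3]].

Y = [[-6, -1, 2], [-6, 4, 3]]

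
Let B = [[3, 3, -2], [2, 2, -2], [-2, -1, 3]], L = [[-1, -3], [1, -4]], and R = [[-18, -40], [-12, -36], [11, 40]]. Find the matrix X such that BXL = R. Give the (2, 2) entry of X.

X = B⁻¹RL⁻¹ (apply B⁻¹ on the left and L⁻¹ on the right).
det B = 2, so B⁻¹ = [[2, -7/2, -1], [-1, 5/2, 1], [1, -3/2, 0]].
L has determinant 7; L⁻¹ = [[-4/7, 3/7], [-1/7, -1/7]].
B⁻¹R = [[-5, 6], [-1, -10], [0, 14]].
X = (B⁻¹R)L⁻¹ = [[2, -3], [2, 1], [-2, -2]].

1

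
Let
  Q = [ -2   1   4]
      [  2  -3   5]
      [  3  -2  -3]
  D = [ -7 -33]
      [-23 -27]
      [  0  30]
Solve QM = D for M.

M = [[-6, 6], [-3, 3], [-4, -6]]

Since Q multiplies M on the left, M = Q⁻¹D.
Q has determinant 3; Q⁻¹ = [[19/3, -5/3, 17/3], [7, -2, 6], [5/3, -1/3, 4/3]].
M = Q⁻¹D = [[19/3, -5/3, 17/3], [7, -2, 6], [5/3, -1/3, 4/3]] · [[-7, -33], [-23, -27], [0, 30]] = [[-6, 6], [-3, 3], [-4, -6]].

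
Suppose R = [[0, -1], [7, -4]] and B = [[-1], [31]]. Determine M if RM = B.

M = [[5], [1]]

R is on the left of M, so left-multiply by R⁻¹: M = R⁻¹B.
R has determinant 7; R⁻¹ = [[-4/7, 1/7], [-1, 0]].
M = R⁻¹B = [[-4/7, 1/7], [-1, 0]] · [[-1], [31]] = [[5], [1]].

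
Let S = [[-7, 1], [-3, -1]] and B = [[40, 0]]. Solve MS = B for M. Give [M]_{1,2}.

Since S sits to the right of M, M = BS⁻¹.
S has determinant 10; S⁻¹ = [[-1/10, -1/10], [3/10, -7/10]].
M = BS⁻¹ = [[40, 0]] · [[-1/10, -1/10], [3/10, -7/10]] = [[-4, -4]].

-4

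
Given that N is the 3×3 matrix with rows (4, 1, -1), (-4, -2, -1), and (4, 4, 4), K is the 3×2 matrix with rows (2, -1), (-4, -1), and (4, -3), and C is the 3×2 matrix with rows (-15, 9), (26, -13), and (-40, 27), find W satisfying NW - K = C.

W = [[-4, 2], [-1, 2], [-4, 2]]

NW = C + K = [[-13, 8], [22, -14], [-36, 24]].
N is on the left of W, so left-multiply by N⁻¹: W = N⁻¹(C + K).
det N = 4, so N⁻¹ = [[-1, -2, -3/4], [3, 5, 2], [-2, -3, -1]].
W = N⁻¹(C + K) = [[-4, 2], [-1, 2], [-4, 2]].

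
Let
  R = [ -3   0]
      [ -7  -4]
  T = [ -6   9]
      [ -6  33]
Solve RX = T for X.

Left-multiplying both sides by R⁻¹ gives X = R⁻¹T.
det R = 12; the adjugate gives R⁻¹ = [[-1/3, 0], [7/12, -1/4]].
X = R⁻¹T = [[-1/3, 0], [7/12, -1/4]] · [[-6, 9], [-6, 33]] = [[2, -3], [-2, -3]].

X = [[2, -3], [-2, -3]]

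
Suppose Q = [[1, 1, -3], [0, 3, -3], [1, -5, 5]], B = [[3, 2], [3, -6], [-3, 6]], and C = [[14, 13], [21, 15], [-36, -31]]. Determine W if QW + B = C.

W = [[-3, -2], [2, 4], [-4, -3]]

QW = C − B = [[11, 11], [18, 21], [-33, -37]].
Left-multiplying both sides by Q⁻¹ gives W = Q⁻¹(C − B).
Q has determinant 6; Q⁻¹ = [[0, 5/3, 1], [-1/2, 4/3, 1/2], [-1/2, 1, 1/2]].
W = Q⁻¹(C − B) = [[-3, -2], [2, 4], [-4, -3]].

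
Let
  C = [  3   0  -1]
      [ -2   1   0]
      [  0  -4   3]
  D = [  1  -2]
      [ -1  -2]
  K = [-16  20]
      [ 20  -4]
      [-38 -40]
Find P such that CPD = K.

P = [[-4, 2], [3, -5], [1, 3]]

P = C⁻¹KD⁻¹ (apply C⁻¹ on the left and D⁻¹ on the right).
det C = 1; the adjugate gives C⁻¹ = [[3, 4, 1], [6, 9, 2], [8, 12, 3]].
D has determinant -4; D⁻¹ = [[1/2, -1/2], [-1/4, -1/4]].
C⁻¹K = [[-6, 4], [8, 4], [-2, -8]].
P = (C⁻¹K)D⁻¹ = [[-4, 2], [3, -5], [1, 3]].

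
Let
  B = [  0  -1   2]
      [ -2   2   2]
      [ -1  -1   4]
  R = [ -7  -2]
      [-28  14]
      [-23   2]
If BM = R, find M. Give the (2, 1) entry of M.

-3

Since B multiplies M on the left, M = B⁻¹R.
det B = 2; the adjugate gives B⁻¹ = [[5, 1, -3], [3, 1, -2], [2, 1/2, -1]].
M = B⁻¹R = [[5, 1, -3], [3, 1, -2], [2, 1/2, -1]] · [[-7, -2], [-28, 14], [-23, 2]] = [[6, -2], [-3, 4], [-5, 1]].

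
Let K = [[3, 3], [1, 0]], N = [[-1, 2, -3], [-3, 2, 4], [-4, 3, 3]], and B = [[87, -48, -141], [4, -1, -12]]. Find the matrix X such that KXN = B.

X = [[1, -3, 1], [2, -5, -3]]

Isolating X: multiply by K⁻¹ from the left and N⁻¹ from the right, so X = K⁻¹BN⁻¹.
K has determinant -3; K⁻¹ = [[0, 1], [1/3, -1]].
N has determinant -5; N⁻¹ = [[6/5, 3, -14/5], [7/5, 3, -13/5], [1/5, 1, -4/5]].
K⁻¹B = [[4, -1, -12], [25, -15, -35]].
X = (K⁻¹B)N⁻¹ = [[1, -3, 1], [2, -5, -3]].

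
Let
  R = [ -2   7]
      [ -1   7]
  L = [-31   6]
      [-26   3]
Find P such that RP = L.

Left-multiplying both sides by R⁻¹ gives P = R⁻¹L.
det R = -7; the adjugate gives R⁻¹ = [[-1, 1], [-1/7, 2/7]].
P = R⁻¹L = [[-1, 1], [-1/7, 2/7]] · [[-31, 6], [-26, 3]] = [[5, -3], [-3, 0]].

P = [[5, -3], [-3, 0]]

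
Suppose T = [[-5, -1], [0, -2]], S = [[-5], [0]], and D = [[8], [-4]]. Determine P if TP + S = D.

P = [[-3], [2]]

TP = D − S = [[13], [-4]].
Since T multiplies P on the left, P = T⁻¹(D − S).
det T = 10; the adjugate gives T⁻¹ = [[-1/5, 1/10], [0, -1/2]].
P = T⁻¹(D − S) = [[-3], [2]].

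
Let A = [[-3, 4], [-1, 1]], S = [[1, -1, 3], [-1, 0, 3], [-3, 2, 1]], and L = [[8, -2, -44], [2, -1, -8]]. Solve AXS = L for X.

X = [[-2, -2, 0], [-5, -1, -2]]

X = A⁻¹LS⁻¹ (apply A⁻¹ on the left and S⁻¹ on the right).
det A = 1, so A⁻¹ = [[1, -4], [1, -3]].
det S = -4; the adjugate gives S⁻¹ = [[3/2, -7/4, 3/4], [2, -5/2, 3/2], [1/2, -1/4, 1/4]].
A⁻¹L = [[0, 2, -12], [2, 1, -20]].
X = (A⁻¹L)S⁻¹ = [[-2, -2, 0], [-5, -1, -2]].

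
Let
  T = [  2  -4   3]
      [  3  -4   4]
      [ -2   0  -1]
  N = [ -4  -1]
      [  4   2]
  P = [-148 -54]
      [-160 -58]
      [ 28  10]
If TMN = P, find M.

M = [[2, -2], [-4, 4], [0, 1]]

M = T⁻¹PN⁻¹ (apply T⁻¹ on the left and N⁻¹ on the right).
T has determinant 4; T⁻¹ = [[1, -1, -1], [-5/4, 1, 1/4], [-2, 2, 1]].
det N = -4, so N⁻¹ = [[-1/2, -1/4], [1, 1]].
T⁻¹P = [[-16, -6], [32, 12], [4, 2]].
M = (T⁻¹P)N⁻¹ = [[2, -2], [-4, 4], [0, 1]].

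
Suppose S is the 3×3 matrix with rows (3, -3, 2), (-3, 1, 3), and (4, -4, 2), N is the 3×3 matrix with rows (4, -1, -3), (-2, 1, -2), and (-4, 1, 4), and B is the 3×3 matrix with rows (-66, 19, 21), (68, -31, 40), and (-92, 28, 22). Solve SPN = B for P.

Isolating P: multiply by S⁻¹ from the left and N⁻¹ from the right, so P = S⁻¹BN⁻¹.
S has determinant 4; S⁻¹ = [[7/2, -1/2, -11/4], [9/2, -1/2, -15/4], [2, 0, -3/2]].
det N = 2, so N⁻¹ = [[3, 1/2, 5/2], [8, 2, 7], [1, 0, 1]].
S⁻¹B = [[-12, 5, -7], [14, -4, -8], [6, -4, 9]].
P = (S⁻¹B)N⁻¹ = [[-3, 4, -2], [2, -1, -1], [-5, -5, -4]].

P = [[-3, 4, -2], [2, -1, -1], [-5, -5, -4]]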